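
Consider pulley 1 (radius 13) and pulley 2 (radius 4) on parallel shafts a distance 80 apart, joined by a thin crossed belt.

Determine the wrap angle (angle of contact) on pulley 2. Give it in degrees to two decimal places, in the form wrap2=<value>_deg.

wrap2=204.54_deg

crossed belt: β = asin((r1+r2)/C) = asin(17/80) = 12.2689°
wrap1 = wrap2 = π + 2β = 204.5378°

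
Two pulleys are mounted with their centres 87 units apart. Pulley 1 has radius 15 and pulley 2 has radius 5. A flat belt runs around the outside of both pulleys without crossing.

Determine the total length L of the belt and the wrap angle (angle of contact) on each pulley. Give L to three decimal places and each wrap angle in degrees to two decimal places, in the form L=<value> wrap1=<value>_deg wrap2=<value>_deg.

open belt: β = asin((r2−r1)/C) = asin(-10/87) = -6.6003°
wrap1 = π − 2β = 193.2006°
wrap2 = π + 2β = 166.7994°
tangent length = C·cosβ = 86.4234
L = r1·wrap1 + r2·wrap2 + 2·C·cosβ = 15·3.3720 + 5·2.9112 + 2·86.4234 = 237.9825

L=237.983 wrap1=193.20_deg wrap2=166.80_deg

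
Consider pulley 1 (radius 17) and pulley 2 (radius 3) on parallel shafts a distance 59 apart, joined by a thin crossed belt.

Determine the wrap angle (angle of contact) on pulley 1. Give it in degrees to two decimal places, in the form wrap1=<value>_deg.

crossed belt: β = asin((r1+r2)/C) = asin(20/59) = 19.8149°
wrap1 = wrap2 = π + 2β = 219.6299°

wrap1=219.63_deg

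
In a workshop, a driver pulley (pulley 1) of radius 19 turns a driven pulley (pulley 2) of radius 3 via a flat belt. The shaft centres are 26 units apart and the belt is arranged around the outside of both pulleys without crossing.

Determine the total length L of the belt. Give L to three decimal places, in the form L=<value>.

open belt: β = asin((r2−r1)/C) = asin(-16/26) = -37.9799°
wrap1 = π − 2β = 255.9597°
wrap2 = π + 2β = 104.0403°
tangent length = C·cosβ = 20.4939
L = r1·wrap1 + r2·wrap2 + 2·C·cosβ = 19·4.4673 + 3·1.8158 + 2·20.4939 = 131.3148

L=131.315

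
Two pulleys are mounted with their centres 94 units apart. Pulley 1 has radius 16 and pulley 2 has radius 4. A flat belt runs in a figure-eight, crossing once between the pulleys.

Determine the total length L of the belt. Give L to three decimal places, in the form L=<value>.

crossed belt: β = asin((r1+r2)/C) = asin(20/94) = 12.2845°
wrap1 = wrap2 = π + 2β = 204.5690°
tangent length = C·cosβ = 91.8477
L = (r1+r2)·wrap + 2·C·cosβ = 20·3.5704 + 2·91.8477 = 255.1034

L=255.103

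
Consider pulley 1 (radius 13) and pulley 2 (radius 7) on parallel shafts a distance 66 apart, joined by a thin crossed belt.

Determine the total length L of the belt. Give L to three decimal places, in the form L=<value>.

L=200.940

crossed belt: β = asin((r1+r2)/C) = asin(20/66) = 17.6397°
wrap1 = wrap2 = π + 2β = 215.2794°
tangent length = C·cosβ = 62.8967
L = (r1+r2)·wrap + 2·C·cosβ = 20·3.7573 + 2·62.8967 = 200.9402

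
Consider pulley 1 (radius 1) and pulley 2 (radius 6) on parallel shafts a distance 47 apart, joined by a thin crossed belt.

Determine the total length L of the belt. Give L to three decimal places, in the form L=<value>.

L=117.036

crossed belt: β = asin((r1+r2)/C) = asin(7/47) = 8.5653°
wrap1 = wrap2 = π + 2β = 197.1306°
tangent length = C·cosβ = 46.4758
L = (r1+r2)·wrap + 2·C·cosβ = 7·3.4406 + 2·46.4758 = 117.0356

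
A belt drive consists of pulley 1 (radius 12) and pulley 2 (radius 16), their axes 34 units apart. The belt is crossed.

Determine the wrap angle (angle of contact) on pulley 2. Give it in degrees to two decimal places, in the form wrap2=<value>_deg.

crossed belt: β = asin((r1+r2)/C) = asin(28/34) = 55.4397°
wrap1 = wrap2 = π + 2β = 290.8794°

wrap2=290.88_deg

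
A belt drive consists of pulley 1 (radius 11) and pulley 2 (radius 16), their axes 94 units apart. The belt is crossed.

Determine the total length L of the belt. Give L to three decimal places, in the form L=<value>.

crossed belt: β = asin((r1+r2)/C) = asin(27/94) = 16.6924°
wrap1 = wrap2 = π + 2β = 213.3849°
tangent length = C·cosβ = 90.0389
L = (r1+r2)·wrap + 2·C·cosβ = 27·3.7243 + 2·90.0389 = 280.6330

L=280.633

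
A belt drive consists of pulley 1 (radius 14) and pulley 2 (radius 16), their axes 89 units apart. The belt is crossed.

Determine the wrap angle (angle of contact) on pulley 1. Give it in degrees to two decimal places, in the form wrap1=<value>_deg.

crossed belt: β = asin((r1+r2)/C) = asin(30/89) = 19.6990°
wrap1 = wrap2 = π + 2β = 219.3980°

wrap1=219.40_deg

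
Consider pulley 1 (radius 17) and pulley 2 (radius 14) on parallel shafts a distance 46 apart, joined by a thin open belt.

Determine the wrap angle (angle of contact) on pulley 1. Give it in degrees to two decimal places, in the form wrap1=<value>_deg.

open belt: β = asin((r2−r1)/C) = asin(-3/46) = -3.7393°
wrap1 = π − 2β = 187.4787°
wrap2 = π + 2β = 172.5213°

wrap1=187.48_deg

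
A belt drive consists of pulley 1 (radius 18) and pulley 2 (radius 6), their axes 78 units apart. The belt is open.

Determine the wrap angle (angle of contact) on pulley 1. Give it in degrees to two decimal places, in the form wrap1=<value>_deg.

open belt: β = asin((r2−r1)/C) = asin(-12/78) = -8.8499°
wrap1 = π − 2β = 197.6998°
wrap2 = π + 2β = 162.3002°

wrap1=197.70_deg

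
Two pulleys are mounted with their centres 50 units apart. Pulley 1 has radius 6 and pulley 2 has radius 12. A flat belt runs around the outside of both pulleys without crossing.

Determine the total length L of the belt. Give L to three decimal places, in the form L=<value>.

open belt: β = asin((r2−r1)/C) = asin(6/50) = 6.8921°
wrap1 = π − 2β = 166.2158°
wrap2 = π + 2β = 193.7842°
tangent length = C·cosβ = 49.6387
L = r1·wrap1 + r2·wrap2 + 2·C·cosβ = 6·2.9010 + 12·3.3822 + 2·49.6387 = 157.2695

L=157.270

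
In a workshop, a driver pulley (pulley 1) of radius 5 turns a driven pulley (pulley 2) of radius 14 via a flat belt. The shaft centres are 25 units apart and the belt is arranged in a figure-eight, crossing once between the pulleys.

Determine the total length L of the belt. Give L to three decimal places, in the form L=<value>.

crossed belt: β = asin((r1+r2)/C) = asin(19/25) = 49.4642°
wrap1 = wrap2 = π + 2β = 278.9284°
tangent length = C·cosβ = 16.2481
L = (r1+r2)·wrap + 2·C·cosβ = 19·4.8682 + 2·16.2481 = 124.9923

L=124.992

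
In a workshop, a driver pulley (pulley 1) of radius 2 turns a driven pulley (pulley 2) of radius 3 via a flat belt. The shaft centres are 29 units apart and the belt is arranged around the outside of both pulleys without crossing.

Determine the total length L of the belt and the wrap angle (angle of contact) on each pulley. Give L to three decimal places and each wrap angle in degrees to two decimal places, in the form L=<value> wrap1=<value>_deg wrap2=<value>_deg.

open belt: β = asin((r2−r1)/C) = asin(1/29) = 1.9761°
wrap1 = π − 2β = 176.0478°
wrap2 = π + 2β = 183.9522°
tangent length = C·cosβ = 28.9828
L = r1·wrap1 + r2·wrap2 + 2·C·cosβ = 2·3.0726 + 3·3.2106 + 2·28.9828 = 73.7424

L=73.742 wrap1=176.05_deg wrap2=183.95_deg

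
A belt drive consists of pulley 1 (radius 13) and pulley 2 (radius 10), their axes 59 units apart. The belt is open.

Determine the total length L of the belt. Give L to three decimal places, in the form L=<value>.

open belt: β = asin((r2−r1)/C) = asin(-3/59) = -2.9146°
wrap1 = π − 2β = 185.8292°
wrap2 = π + 2β = 174.1708°
tangent length = C·cosβ = 58.9237
L = r1·wrap1 + r2·wrap2 + 2·C·cosβ = 13·3.2433 + 10·3.0399 + 2·58.9237 = 190.4092

L=190.409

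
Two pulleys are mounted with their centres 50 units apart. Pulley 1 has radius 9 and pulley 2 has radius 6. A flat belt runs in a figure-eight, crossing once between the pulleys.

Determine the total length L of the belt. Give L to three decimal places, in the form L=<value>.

crossed belt: β = asin((r1+r2)/C) = asin(15/50) = 17.4576°
wrap1 = wrap2 = π + 2β = 214.9152°
tangent length = C·cosβ = 47.6970
L = (r1+r2)·wrap + 2·C·cosβ = 15·3.7510 + 2·47.6970 = 151.6586

L=151.659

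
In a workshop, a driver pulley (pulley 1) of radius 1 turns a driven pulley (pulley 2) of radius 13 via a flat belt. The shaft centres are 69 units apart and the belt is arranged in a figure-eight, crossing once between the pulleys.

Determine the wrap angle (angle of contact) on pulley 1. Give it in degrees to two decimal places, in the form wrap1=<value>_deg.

crossed belt: β = asin((r1+r2)/C) = asin(14/69) = 11.7065°
wrap1 = wrap2 = π + 2β = 203.4130°

wrap1=203.41_deg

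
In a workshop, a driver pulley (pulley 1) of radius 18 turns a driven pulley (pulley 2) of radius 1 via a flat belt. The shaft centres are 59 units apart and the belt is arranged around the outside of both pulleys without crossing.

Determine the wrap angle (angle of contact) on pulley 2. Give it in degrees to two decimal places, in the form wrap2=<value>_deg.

wrap2=146.51_deg

open belt: β = asin((r2−r1)/C) = asin(-17/59) = -16.7464°
wrap1 = π − 2β = 213.4927°
wrap2 = π + 2β = 146.5073°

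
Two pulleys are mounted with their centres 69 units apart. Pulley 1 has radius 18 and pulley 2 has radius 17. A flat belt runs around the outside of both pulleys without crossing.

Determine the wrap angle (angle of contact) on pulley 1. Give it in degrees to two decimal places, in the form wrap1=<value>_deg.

open belt: β = asin((r2−r1)/C) = asin(-1/69) = -0.8304°
wrap1 = π − 2β = 181.6608°
wrap2 = π + 2β = 178.3392°

wrap1=181.66_deg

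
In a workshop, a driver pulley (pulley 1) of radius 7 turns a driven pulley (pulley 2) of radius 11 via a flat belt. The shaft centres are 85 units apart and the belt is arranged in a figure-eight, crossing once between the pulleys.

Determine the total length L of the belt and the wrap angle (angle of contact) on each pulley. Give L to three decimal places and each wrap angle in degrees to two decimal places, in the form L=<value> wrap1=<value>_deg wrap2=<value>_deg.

L=230.375 wrap1=204.45_deg wrap2=204.45_deg

crossed belt: β = asin((r1+r2)/C) = asin(18/85) = 12.2258°
wrap1 = wrap2 = π + 2β = 204.4516°
tangent length = C·cosβ = 83.0723
L = (r1+r2)·wrap + 2·C·cosβ = 18·3.5684 + 2·83.0723 = 230.3749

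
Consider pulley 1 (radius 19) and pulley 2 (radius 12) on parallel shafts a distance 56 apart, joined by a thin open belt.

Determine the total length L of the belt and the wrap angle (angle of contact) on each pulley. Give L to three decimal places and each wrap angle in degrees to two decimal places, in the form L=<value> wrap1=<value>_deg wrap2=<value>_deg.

open belt: β = asin((r2−r1)/C) = asin(-7/56) = -7.1808°
wrap1 = π − 2β = 194.3615°
wrap2 = π + 2β = 165.6385°
tangent length = C·cosβ = 55.5608
L = r1·wrap1 + r2·wrap2 + 2·C·cosβ = 19·3.3922 + 12·2.8909 + 2·55.5608 = 210.2655

L=210.266 wrap1=194.36_deg wrap2=165.64_deg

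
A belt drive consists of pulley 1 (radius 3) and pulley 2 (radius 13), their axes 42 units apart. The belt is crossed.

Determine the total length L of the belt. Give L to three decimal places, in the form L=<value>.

crossed belt: β = asin((r1+r2)/C) = asin(16/42) = 22.3927°
wrap1 = wrap2 = π + 2β = 224.7854°
tangent length = C·cosβ = 38.8330
L = (r1+r2)·wrap + 2·C·cosβ = 16·3.9232 + 2·38.8330 = 140.4379

L=140.438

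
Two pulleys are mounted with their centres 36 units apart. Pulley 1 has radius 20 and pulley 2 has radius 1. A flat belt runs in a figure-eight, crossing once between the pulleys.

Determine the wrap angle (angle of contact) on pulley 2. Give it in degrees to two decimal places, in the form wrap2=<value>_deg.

crossed belt: β = asin((r1+r2)/C) = asin(21/36) = 35.6853°
wrap1 = wrap2 = π + 2β = 251.3707°

wrap2=251.37_deg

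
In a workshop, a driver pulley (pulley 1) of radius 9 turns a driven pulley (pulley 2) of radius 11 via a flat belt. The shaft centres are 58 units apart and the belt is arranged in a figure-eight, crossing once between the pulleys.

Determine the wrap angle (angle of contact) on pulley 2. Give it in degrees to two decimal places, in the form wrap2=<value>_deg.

wrap2=220.34_deg

crossed belt: β = asin((r1+r2)/C) = asin(20/58) = 20.1713°
wrap1 = wrap2 = π + 2β = 220.3425°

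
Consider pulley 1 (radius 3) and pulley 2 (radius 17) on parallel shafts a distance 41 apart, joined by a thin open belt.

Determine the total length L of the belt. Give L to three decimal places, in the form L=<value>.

open belt: β = asin((r2−r1)/C) = asin(14/41) = 19.9661°
wrap1 = π − 2β = 140.0679°
wrap2 = π + 2β = 219.9321°
tangent length = C·cosβ = 38.5357
L = r1·wrap1 + r2·wrap2 + 2·C·cosβ = 3·2.4446 + 17·3.8385 + 2·38.5357 = 149.6605

L=149.661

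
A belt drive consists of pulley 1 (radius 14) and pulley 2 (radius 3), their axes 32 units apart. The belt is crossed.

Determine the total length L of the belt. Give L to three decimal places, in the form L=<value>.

crossed belt: β = asin((r1+r2)/C) = asin(17/32) = 32.0900°
wrap1 = wrap2 = π + 2β = 244.1799°
tangent length = C·cosβ = 27.1109
L = (r1+r2)·wrap + 2·C·cosβ = 17·4.2617 + 2·27.1109 = 126.6714

L=126.671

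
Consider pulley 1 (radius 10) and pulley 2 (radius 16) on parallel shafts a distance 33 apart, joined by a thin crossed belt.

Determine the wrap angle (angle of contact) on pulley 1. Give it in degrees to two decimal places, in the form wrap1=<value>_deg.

crossed belt: β = asin((r1+r2)/C) = asin(26/33) = 51.9877°
wrap1 = wrap2 = π + 2β = 283.9754°

wrap1=283.98_deg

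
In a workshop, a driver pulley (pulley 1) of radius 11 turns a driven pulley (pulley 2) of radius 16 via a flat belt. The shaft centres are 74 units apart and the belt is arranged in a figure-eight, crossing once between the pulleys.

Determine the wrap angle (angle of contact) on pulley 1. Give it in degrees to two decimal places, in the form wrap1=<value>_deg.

wrap1=222.80_deg

crossed belt: β = asin((r1+r2)/C) = asin(27/74) = 21.3993°
wrap1 = wrap2 = π + 2β = 222.7985°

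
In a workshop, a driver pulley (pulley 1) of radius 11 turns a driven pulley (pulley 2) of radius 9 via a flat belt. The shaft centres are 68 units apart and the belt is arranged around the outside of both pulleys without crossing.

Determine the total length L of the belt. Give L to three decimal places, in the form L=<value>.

open belt: β = asin((r2−r1)/C) = asin(-2/68) = -1.6854°
wrap1 = π − 2β = 183.3708°
wrap2 = π + 2β = 176.6292°
tangent length = C·cosβ = 67.9706
L = r1·wrap1 + r2·wrap2 + 2·C·cosβ = 11·3.2004 + 9·3.0828 + 2·67.9706 = 198.8907

L=198.891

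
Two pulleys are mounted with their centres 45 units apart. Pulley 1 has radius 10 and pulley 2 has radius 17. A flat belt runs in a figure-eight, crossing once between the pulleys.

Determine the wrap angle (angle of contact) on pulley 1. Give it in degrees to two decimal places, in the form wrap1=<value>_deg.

wrap1=253.74_deg

crossed belt: β = asin((r1+r2)/C) = asin(27/45) = 36.8699°
wrap1 = wrap2 = π + 2β = 253.7398°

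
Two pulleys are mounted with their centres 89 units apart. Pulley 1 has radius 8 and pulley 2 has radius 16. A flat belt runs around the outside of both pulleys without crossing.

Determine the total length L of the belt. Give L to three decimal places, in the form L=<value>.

L=254.118

open belt: β = asin((r2−r1)/C) = asin(8/89) = 5.1571°
wrap1 = π − 2β = 169.6857°
wrap2 = π + 2β = 190.3143°
tangent length = C·cosβ = 88.6397
L = r1·wrap1 + r2·wrap2 + 2·C·cosβ = 8·2.9616 + 16·3.3216 + 2·88.6397 = 254.1178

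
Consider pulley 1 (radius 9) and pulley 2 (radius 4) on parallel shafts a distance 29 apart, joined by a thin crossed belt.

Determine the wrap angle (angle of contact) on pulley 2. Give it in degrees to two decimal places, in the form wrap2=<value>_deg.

wrap2=233.27_deg

crossed belt: β = asin((r1+r2)/C) = asin(13/29) = 26.6331°
wrap1 = wrap2 = π + 2β = 233.2662°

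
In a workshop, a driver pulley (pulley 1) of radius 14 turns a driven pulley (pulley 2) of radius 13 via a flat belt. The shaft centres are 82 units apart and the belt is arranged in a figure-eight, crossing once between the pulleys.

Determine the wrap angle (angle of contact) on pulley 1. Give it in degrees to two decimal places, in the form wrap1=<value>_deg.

wrap1=218.45_deg

crossed belt: β = asin((r1+r2)/C) = asin(27/82) = 19.2244°
wrap1 = wrap2 = π + 2β = 218.4487°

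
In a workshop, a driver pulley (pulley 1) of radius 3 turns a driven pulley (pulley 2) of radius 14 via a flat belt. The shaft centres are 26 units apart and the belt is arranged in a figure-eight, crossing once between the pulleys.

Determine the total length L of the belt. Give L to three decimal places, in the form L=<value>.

crossed belt: β = asin((r1+r2)/C) = asin(17/26) = 40.8322°
wrap1 = wrap2 = π + 2β = 261.6644°
tangent length = C·cosβ = 19.6723
L = (r1+r2)·wrap + 2·C·cosβ = 17·4.5669 + 2·19.6723 = 116.9820

L=116.982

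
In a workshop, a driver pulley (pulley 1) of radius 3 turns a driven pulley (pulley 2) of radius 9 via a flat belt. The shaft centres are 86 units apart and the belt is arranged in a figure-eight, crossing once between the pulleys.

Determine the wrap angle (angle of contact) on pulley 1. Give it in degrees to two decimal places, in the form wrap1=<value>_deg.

wrap1=196.04_deg

crossed belt: β = asin((r1+r2)/C) = asin(12/86) = 8.0209°
wrap1 = wrap2 = π + 2β = 196.0419°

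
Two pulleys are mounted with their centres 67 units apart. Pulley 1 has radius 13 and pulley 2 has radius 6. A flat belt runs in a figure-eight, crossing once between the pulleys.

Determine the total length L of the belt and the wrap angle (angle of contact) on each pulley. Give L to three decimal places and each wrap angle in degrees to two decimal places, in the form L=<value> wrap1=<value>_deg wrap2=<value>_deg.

crossed belt: β = asin((r1+r2)/C) = asin(19/67) = 16.4741°
wrap1 = wrap2 = π + 2β = 212.9482°
tangent length = C·cosβ = 64.2495
L = (r1+r2)·wrap + 2·C·cosβ = 19·3.7166 + 2·64.2495 = 199.1153

L=199.115 wrap1=212.95_deg wrap2=212.95_deg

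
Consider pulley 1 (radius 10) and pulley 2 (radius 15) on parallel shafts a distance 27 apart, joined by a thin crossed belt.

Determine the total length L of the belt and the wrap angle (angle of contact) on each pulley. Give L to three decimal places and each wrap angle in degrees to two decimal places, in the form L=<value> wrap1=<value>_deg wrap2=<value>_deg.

crossed belt: β = asin((r1+r2)/C) = asin(25/27) = 67.8084°
wrap1 = wrap2 = π + 2β = 315.6168°
tangent length = C·cosβ = 10.1980
L = (r1+r2)·wrap + 2·C·cosβ = 25·5.5086 + 2·10.1980 = 158.1099

L=158.110 wrap1=315.62_deg wrap2=315.62_deg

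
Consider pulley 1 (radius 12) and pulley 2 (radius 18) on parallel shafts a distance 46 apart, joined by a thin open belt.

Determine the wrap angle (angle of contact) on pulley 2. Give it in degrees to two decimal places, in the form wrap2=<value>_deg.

open belt: β = asin((r2−r1)/C) = asin(6/46) = 7.4947°
wrap1 = π − 2β = 165.0106°
wrap2 = π + 2β = 194.9894°

wrap2=194.99_deg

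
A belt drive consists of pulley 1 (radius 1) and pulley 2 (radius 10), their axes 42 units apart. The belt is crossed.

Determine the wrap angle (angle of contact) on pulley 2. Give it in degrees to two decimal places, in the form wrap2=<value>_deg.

crossed belt: β = asin((r1+r2)/C) = asin(11/42) = 15.1831°
wrap1 = wrap2 = π + 2β = 210.3662°

wrap2=210.37_deg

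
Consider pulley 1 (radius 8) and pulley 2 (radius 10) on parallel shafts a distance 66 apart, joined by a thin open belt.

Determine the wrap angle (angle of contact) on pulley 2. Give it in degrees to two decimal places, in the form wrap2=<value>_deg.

wrap2=183.47_deg

open belt: β = asin((r2−r1)/C) = asin(2/66) = 1.7365°
wrap1 = π − 2β = 176.5270°
wrap2 = π + 2β = 183.4730°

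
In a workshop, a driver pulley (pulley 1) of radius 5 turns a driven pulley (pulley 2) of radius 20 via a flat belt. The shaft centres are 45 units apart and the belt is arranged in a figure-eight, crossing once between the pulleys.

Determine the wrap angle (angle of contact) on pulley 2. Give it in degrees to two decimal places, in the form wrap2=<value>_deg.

crossed belt: β = asin((r1+r2)/C) = asin(25/45) = 33.7490°
wrap1 = wrap2 = π + 2β = 247.4980°

wrap2=247.50_deg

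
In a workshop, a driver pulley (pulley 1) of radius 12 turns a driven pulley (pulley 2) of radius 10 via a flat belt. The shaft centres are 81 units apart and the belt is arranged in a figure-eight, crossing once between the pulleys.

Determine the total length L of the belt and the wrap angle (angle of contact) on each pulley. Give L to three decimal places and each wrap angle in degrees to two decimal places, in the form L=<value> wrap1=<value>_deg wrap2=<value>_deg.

crossed belt: β = asin((r1+r2)/C) = asin(22/81) = 15.7598°
wrap1 = wrap2 = π + 2β = 211.5196°
tangent length = C·cosβ = 77.9551
L = (r1+r2)·wrap + 2·C·cosβ = 22·3.6917 + 2·77.9551 = 237.1279

L=237.128 wrap1=211.52_deg wrap2=211.52_deg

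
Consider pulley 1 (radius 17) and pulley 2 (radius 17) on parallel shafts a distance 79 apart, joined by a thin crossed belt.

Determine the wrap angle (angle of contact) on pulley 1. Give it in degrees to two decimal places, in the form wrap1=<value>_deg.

crossed belt: β = asin((r1+r2)/C) = asin(34/79) = 25.4917°
wrap1 = wrap2 = π + 2β = 230.9833°

wrap1=230.98_deg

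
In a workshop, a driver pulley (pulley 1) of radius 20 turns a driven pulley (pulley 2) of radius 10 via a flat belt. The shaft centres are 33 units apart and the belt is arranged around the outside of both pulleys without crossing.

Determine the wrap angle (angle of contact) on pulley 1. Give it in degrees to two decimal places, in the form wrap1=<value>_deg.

open belt: β = asin((r2−r1)/C) = asin(-10/33) = -17.6397°
wrap1 = π − 2β = 215.2794°
wrap2 = π + 2β = 144.7206°

wrap1=215.28_deg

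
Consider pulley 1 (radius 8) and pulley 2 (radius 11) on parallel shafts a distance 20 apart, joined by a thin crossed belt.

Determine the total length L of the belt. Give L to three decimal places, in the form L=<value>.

L=119.803

crossed belt: β = asin((r1+r2)/C) = asin(19/20) = 71.8051°
wrap1 = wrap2 = π + 2β = 323.6103°
tangent length = C·cosβ = 6.2450
L = (r1+r2)·wrap + 2·C·cosβ = 19·5.6481 + 2·6.2450 = 119.8032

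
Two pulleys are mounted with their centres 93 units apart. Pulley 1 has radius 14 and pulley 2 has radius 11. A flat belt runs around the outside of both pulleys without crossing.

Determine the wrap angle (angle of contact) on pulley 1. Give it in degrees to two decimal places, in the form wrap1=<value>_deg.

open belt: β = asin((r2−r1)/C) = asin(-3/93) = -1.8486°
wrap1 = π − 2β = 183.6971°
wrap2 = π + 2β = 176.3029°

wrap1=183.70_deg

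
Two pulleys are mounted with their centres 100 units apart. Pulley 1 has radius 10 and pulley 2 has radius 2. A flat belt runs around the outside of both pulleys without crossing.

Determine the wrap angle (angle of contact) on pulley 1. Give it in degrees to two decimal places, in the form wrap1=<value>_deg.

open belt: β = asin((r2−r1)/C) = asin(-8/100) = -4.5886°
wrap1 = π − 2β = 189.1771°
wrap2 = π + 2β = 170.8229°

wrap1=189.18_deg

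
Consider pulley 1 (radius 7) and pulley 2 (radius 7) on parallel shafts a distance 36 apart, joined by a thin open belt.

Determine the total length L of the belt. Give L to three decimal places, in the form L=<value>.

open belt: β = asin((r2−r1)/C) = asin(0/36) = 0.0000°
wrap1 = π − 2β = 180.0000°
wrap2 = π + 2β = 180.0000°
tangent length = C·cosβ = 36.0000
L = r1·wrap1 + r2·wrap2 + 2·C·cosβ = 7·3.1416 + 7·3.1416 + 2·36.0000 = 115.9823

L=115.982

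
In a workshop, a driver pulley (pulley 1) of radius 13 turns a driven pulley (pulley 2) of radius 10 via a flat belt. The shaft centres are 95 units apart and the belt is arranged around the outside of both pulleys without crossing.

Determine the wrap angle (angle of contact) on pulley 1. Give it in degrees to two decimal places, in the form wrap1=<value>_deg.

open belt: β = asin((r2−r1)/C) = asin(-3/95) = -1.8096°
wrap1 = π − 2β = 183.6193°
wrap2 = π + 2β = 176.3807°

wrap1=183.62_deg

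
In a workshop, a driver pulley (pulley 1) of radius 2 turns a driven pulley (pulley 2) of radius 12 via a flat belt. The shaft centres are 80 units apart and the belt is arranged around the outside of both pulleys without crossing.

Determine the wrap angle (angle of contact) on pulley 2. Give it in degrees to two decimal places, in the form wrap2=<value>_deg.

open belt: β = asin((r2−r1)/C) = asin(10/80) = 7.1808°
wrap1 = π − 2β = 165.6385°
wrap2 = π + 2β = 194.3615°

wrap2=194.36_deg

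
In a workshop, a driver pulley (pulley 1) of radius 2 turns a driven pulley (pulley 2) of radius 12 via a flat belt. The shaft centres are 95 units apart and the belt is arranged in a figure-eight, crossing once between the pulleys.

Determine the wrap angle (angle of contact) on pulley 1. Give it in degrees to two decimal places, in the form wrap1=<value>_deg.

crossed belt: β = asin((r1+r2)/C) = asin(14/95) = 8.4745°
wrap1 = wrap2 = π + 2β = 196.9489°

wrap1=196.95_deg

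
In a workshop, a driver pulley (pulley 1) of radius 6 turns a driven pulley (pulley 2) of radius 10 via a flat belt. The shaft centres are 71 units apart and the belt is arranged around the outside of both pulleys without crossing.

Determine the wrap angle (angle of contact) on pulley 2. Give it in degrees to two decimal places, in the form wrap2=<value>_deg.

open belt: β = asin((r2−r1)/C) = asin(4/71) = 3.2296°
wrap1 = π − 2β = 173.5407°
wrap2 = π + 2β = 186.4593°

wrap2=186.46_deg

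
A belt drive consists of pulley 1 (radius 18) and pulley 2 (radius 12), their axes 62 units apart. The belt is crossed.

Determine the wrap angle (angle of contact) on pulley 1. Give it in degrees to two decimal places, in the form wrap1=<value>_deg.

wrap1=237.88_deg

crossed belt: β = asin((r1+r2)/C) = asin(30/62) = 28.9385°
wrap1 = wrap2 = π + 2β = 237.8771°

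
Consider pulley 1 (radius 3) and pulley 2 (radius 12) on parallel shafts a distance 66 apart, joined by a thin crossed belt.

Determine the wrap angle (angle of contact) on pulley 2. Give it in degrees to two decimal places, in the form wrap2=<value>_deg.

wrap2=206.27_deg

crossed belt: β = asin((r1+r2)/C) = asin(15/66) = 13.1366°
wrap1 = wrap2 = π + 2β = 206.2731°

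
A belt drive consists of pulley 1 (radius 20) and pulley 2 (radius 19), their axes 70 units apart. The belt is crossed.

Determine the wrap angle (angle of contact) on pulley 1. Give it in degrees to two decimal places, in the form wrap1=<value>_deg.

crossed belt: β = asin((r1+r2)/C) = asin(39/70) = 33.8584°
wrap1 = wrap2 = π + 2β = 247.7169°

wrap1=247.72_deg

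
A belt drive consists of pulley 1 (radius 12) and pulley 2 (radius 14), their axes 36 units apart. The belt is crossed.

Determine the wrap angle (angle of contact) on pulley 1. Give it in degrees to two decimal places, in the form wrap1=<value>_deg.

crossed belt: β = asin((r1+r2)/C) = asin(26/36) = 46.2383°
wrap1 = wrap2 = π + 2β = 272.4765°

wrap1=272.48_deg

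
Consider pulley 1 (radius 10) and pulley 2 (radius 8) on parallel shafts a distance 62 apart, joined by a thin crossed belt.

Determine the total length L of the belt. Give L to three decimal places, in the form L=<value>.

crossed belt: β = asin((r1+r2)/C) = asin(18/62) = 16.8773°
wrap1 = wrap2 = π + 2β = 213.7545°
tangent length = C·cosβ = 59.3296
L = (r1+r2)·wrap + 2·C·cosβ = 18·3.7307 + 2·59.3296 = 185.8121

L=185.812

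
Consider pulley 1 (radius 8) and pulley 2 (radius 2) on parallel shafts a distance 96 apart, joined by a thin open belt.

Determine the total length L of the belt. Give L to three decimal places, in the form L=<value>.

open belt: β = asin((r2−r1)/C) = asin(-6/96) = -3.5833°
wrap1 = π − 2β = 187.1666°
wrap2 = π + 2β = 172.8334°
tangent length = C·cosβ = 95.8123
L = r1·wrap1 + r2·wrap2 + 2·C·cosβ = 8·3.2667 + 2·3.0165 + 2·95.8123 = 223.7910

L=223.791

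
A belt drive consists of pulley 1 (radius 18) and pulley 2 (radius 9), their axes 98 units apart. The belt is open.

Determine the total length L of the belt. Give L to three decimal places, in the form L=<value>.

open belt: β = asin((r2−r1)/C) = asin(-9/98) = -5.2693°
wrap1 = π − 2β = 190.5386°
wrap2 = π + 2β = 169.4614°
tangent length = C·cosβ = 97.5859
L = r1·wrap1 + r2·wrap2 + 2·C·cosβ = 18·3.3255 + 9·2.9577 + 2·97.5859 = 281.6501

L=281.650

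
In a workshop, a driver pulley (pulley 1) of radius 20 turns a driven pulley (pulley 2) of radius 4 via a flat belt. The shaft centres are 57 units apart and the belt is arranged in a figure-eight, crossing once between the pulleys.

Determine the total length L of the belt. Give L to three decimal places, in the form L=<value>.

L=199.661

crossed belt: β = asin((r1+r2)/C) = asin(24/57) = 24.9011°
wrap1 = wrap2 = π + 2β = 229.8021°
tangent length = C·cosβ = 51.7011
L = (r1+r2)·wrap + 2·C·cosβ = 24·4.0108 + 2·51.7011 = 199.6614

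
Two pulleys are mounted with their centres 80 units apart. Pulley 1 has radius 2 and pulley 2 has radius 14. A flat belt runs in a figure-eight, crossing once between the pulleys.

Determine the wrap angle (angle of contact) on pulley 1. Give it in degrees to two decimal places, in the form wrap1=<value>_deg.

crossed belt: β = asin((r1+r2)/C) = asin(16/80) = 11.5370°
wrap1 = wrap2 = π + 2β = 203.0739°

wrap1=203.07_deg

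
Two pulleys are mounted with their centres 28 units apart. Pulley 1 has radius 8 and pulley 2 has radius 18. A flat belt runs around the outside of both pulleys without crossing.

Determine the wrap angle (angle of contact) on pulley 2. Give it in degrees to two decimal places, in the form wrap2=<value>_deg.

wrap2=221.85_deg

open belt: β = asin((r2−r1)/C) = asin(10/28) = 20.9248°
wrap1 = π − 2β = 138.1503°
wrap2 = π + 2β = 221.8497°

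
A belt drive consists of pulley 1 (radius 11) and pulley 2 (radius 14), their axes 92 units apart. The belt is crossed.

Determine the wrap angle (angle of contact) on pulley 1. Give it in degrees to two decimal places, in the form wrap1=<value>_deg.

crossed belt: β = asin((r1+r2)/C) = asin(25/92) = 15.7678°
wrap1 = wrap2 = π + 2β = 211.5356°

wrap1=211.54_deg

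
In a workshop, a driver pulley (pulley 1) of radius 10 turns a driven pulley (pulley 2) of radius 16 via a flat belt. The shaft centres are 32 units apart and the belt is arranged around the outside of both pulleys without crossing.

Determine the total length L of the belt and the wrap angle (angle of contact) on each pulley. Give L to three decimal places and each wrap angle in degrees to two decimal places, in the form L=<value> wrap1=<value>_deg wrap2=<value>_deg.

open belt: β = asin((r2−r1)/C) = asin(6/32) = 10.8069°
wrap1 = π − 2β = 158.3862°
wrap2 = π + 2β = 201.6138°
tangent length = C·cosβ = 31.4325
L = r1·wrap1 + r2·wrap2 + 2·C·cosβ = 10·2.7644 + 16·3.5188 + 2·31.4325 = 146.8097

L=146.810 wrap1=158.39_deg wrap2=201.61_deg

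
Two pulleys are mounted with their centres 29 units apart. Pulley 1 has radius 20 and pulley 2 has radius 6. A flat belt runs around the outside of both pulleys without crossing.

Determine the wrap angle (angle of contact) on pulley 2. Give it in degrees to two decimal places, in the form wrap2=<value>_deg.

wrap2=122.27_deg

open belt: β = asin((r2−r1)/C) = asin(-14/29) = -28.8657°
wrap1 = π − 2β = 237.7315°
wrap2 = π + 2β = 122.2685°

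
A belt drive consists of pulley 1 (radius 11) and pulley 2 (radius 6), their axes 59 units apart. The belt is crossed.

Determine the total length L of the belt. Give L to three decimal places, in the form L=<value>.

L=176.340

crossed belt: β = asin((r1+r2)/C) = asin(17/59) = 16.7464°
wrap1 = wrap2 = π + 2β = 213.4927°
tangent length = C·cosβ = 56.4978
L = (r1+r2)·wrap + 2·C·cosβ = 17·3.7262 + 2·56.4978 = 176.3401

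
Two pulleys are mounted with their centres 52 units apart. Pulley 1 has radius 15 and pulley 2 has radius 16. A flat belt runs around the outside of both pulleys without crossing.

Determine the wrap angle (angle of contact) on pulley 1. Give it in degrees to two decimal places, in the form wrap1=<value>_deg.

wrap1=177.80_deg

open belt: β = asin((r2−r1)/C) = asin(1/52) = 1.1019°
wrap1 = π − 2β = 177.7962°
wrap2 = π + 2β = 182.2038°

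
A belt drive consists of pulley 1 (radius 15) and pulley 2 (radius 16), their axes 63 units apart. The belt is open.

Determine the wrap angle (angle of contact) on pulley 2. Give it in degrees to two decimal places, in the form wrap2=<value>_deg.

open belt: β = asin((r2−r1)/C) = asin(1/63) = 0.9095°
wrap1 = π − 2β = 178.1810°
wrap2 = π + 2β = 181.8190°

wrap2=181.82_deg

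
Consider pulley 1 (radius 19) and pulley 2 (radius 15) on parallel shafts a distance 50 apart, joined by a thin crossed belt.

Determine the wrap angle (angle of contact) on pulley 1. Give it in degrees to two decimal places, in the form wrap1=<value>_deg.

wrap1=265.69_deg

crossed belt: β = asin((r1+r2)/C) = asin(34/50) = 42.8436°
wrap1 = wrap2 = π + 2β = 265.6873°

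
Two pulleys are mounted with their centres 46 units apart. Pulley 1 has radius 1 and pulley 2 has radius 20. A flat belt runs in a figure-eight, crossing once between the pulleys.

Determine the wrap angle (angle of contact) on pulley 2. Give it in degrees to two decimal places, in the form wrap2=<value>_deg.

wrap2=234.33_deg

crossed belt: β = asin((r1+r2)/C) = asin(21/46) = 27.1629°
wrap1 = wrap2 = π + 2β = 234.3258°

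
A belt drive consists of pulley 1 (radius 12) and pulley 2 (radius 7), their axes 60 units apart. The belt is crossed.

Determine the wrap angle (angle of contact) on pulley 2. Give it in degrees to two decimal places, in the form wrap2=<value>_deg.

wrap2=216.92_deg

crossed belt: β = asin((r1+r2)/C) = asin(19/60) = 18.4615°
wrap1 = wrap2 = π + 2β = 216.9229°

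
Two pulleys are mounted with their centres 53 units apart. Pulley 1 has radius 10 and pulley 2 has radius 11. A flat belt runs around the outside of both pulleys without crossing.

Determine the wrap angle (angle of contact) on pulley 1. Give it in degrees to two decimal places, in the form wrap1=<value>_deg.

wrap1=177.84_deg

open belt: β = asin((r2−r1)/C) = asin(1/53) = 1.0811°
wrap1 = π − 2β = 177.8378°
wrap2 = π + 2β = 182.1622°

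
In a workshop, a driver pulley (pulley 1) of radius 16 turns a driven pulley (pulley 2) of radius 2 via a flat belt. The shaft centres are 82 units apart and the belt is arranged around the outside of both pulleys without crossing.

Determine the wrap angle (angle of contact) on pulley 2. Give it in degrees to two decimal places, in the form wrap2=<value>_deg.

wrap2=160.34_deg

open belt: β = asin((r2−r1)/C) = asin(-14/82) = -9.8304°
wrap1 = π − 2β = 199.6607°
wrap2 = π + 2β = 160.3393°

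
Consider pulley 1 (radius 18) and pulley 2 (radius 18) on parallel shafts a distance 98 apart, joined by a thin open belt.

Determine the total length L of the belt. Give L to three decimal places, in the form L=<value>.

L=309.097

open belt: β = asin((r2−r1)/C) = asin(0/98) = 0.0000°
wrap1 = π − 2β = 180.0000°
wrap2 = π + 2β = 180.0000°
tangent length = C·cosβ = 98.0000
L = r1·wrap1 + r2·wrap2 + 2·C·cosβ = 18·3.1416 + 18·3.1416 + 2·98.0000 = 309.0973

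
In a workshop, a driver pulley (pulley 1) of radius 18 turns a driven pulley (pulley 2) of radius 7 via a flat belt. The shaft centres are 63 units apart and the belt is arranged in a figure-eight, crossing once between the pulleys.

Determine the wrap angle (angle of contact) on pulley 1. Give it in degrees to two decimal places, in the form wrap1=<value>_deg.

crossed belt: β = asin((r1+r2)/C) = asin(25/63) = 23.3799°
wrap1 = wrap2 = π + 2β = 226.7597°

wrap1=226.76_deg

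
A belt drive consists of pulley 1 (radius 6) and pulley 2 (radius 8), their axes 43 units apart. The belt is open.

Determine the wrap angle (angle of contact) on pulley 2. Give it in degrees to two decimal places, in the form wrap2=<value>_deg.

wrap2=185.33_deg

open belt: β = asin((r2−r1)/C) = asin(2/43) = 2.6659°
wrap1 = π − 2β = 174.6682°
wrap2 = π + 2β = 185.3318°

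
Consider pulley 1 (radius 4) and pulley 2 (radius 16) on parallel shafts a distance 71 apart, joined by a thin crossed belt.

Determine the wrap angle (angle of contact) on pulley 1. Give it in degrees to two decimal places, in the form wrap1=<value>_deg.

wrap1=212.72_deg

crossed belt: β = asin((r1+r2)/C) = asin(20/71) = 16.3611°
wrap1 = wrap2 = π + 2β = 212.7222°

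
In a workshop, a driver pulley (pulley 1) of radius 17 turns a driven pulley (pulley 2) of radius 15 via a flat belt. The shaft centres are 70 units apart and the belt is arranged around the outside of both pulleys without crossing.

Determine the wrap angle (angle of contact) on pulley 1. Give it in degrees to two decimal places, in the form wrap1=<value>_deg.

open belt: β = asin((r2−r1)/C) = asin(-2/70) = -1.6372°
wrap1 = π − 2β = 183.2745°
wrap2 = π + 2β = 176.7255°

wrap1=183.27_deg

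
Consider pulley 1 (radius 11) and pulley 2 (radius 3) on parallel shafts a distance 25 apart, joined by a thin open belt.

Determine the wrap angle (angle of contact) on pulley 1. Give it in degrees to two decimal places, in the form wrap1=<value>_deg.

wrap1=217.33_deg

open belt: β = asin((r2−r1)/C) = asin(-8/25) = -18.6629°
wrap1 = π − 2β = 217.3258°
wrap2 = π + 2β = 142.6742°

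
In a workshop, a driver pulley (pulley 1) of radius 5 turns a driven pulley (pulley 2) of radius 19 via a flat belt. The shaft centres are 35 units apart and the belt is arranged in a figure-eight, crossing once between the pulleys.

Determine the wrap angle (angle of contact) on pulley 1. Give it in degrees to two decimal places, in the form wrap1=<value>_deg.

crossed belt: β = asin((r1+r2)/C) = asin(24/35) = 43.2918°
wrap1 = wrap2 = π + 2β = 266.5836°

wrap1=266.58_deg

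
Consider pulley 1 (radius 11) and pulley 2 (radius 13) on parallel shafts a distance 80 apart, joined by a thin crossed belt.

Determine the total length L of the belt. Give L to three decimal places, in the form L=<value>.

L=242.654

crossed belt: β = asin((r1+r2)/C) = asin(24/80) = 17.4576°
wrap1 = wrap2 = π + 2β = 214.9152°
tangent length = C·cosβ = 76.3151
L = (r1+r2)·wrap + 2·C·cosβ = 24·3.7510 + 2·76.3151 = 242.6537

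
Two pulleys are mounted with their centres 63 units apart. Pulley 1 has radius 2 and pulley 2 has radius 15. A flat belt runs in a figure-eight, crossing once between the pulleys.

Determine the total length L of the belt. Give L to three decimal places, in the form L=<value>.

L=184.023

crossed belt: β = asin((r1+r2)/C) = asin(17/63) = 15.6548°
wrap1 = wrap2 = π + 2β = 211.3096°
tangent length = C·cosβ = 60.6630
L = (r1+r2)·wrap + 2·C·cosβ = 17·3.6880 + 2·60.6630 = 184.0228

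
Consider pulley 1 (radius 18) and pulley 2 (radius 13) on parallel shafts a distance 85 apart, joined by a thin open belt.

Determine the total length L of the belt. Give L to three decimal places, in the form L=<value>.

open belt: β = asin((r2−r1)/C) = asin(-5/85) = -3.3723°
wrap1 = π − 2β = 186.7446°
wrap2 = π + 2β = 173.2554°
tangent length = C·cosβ = 84.8528
L = r1·wrap1 + r2·wrap2 + 2·C·cosβ = 18·3.2593 + 13·3.0239 + 2·84.8528 = 267.6836

L=267.684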